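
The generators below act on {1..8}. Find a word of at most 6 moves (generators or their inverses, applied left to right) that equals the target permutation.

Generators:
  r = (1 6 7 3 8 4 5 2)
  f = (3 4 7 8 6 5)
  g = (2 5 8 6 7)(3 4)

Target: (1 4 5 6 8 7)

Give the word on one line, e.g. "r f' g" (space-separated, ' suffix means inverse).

  after f': (3 5 6 8 7 4)
  after r: (1 6 4 8 3 2)(5 7)
  after f': (1 8 5 4 7 6 3 2)
  after r': (1 3 5 8 4 6 7)
  after f: (1 4 5 6 8 7)

f' r f' r' f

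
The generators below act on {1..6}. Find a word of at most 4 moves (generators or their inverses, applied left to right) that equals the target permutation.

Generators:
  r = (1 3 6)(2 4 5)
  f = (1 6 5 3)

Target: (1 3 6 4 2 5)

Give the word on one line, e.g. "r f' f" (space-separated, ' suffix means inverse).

f' f' f' r'

  after f': (1 3 5 6)
  after f': (1 5)(3 6)
  after f': (1 6 5 3)
  after r': (1 3 6 4 2 5)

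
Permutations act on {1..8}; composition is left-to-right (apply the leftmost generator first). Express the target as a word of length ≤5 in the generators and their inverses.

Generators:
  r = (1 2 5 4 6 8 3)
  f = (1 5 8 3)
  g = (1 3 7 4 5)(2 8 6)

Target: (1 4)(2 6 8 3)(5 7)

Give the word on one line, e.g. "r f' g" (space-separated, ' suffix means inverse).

f' g g

  after f': (1 3 8 5)
  after g: (1 7 4 5 3 6 2 8)
  after g: (1 4)(2 6 8 3)(5 7)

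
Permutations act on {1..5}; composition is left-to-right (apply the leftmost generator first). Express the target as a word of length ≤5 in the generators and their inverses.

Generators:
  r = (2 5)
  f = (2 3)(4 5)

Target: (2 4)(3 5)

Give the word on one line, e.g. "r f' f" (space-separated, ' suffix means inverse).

  after r: (2 5)
  after f: (2 4 5 3)
  after r': (2 4)(3 5)

r f r'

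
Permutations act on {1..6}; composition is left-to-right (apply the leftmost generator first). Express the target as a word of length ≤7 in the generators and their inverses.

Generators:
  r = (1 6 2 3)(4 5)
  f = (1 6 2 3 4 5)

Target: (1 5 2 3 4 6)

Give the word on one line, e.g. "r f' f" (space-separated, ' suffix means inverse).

f' f' r r f

  after f': (1 5 4 3 2 6)
  after f': (1 4 2)(3 6 5)
  after r: (1 5)(2 6 4 3)
  after r: (1 4)(5 6)
  after f: (1 5 2 3 4 6)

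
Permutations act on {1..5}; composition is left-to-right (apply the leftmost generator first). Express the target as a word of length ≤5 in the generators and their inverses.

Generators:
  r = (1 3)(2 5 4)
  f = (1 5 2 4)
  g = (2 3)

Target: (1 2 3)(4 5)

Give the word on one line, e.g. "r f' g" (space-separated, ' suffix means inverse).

  after g: (2 3)
  after f: (1 5 2 3 4)
  after f: (1 2 3)(4 5)

g f f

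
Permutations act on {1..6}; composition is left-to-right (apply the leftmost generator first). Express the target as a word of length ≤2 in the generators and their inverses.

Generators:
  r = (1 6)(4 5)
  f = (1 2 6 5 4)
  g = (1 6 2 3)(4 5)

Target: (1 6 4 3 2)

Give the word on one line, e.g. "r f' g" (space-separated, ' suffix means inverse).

  after f: (1 2 6 5 4)
  after g': (1 6 4 3 2)

f g'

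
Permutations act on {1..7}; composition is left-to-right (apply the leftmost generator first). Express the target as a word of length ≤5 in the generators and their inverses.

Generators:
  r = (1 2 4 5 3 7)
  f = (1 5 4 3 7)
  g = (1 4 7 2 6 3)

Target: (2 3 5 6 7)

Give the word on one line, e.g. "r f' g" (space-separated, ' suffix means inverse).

  after f: (1 5 4 3 7)
  after r': (1 4 5 2)
  after g: (1 7 2 4 5 6 3)
  after f: (2 3 5 6 7)

f r' g f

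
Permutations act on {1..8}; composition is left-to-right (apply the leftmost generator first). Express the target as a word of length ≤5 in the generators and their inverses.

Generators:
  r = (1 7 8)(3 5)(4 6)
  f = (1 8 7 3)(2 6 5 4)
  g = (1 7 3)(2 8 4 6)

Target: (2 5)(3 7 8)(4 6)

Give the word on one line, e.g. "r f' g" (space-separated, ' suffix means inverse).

f f r r

  after f: (1 8 7 3)(2 6 5 4)
  after f: (1 7)(2 5)(3 8)(4 6)
  after r: (1 8 5 2 3)
  after r: (2 5)(3 7 8)(4 6)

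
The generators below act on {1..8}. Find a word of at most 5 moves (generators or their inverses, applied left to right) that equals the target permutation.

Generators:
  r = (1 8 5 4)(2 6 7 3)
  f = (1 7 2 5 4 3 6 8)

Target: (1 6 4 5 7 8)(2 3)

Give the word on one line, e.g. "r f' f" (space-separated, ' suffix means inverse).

f r f

  after f: (1 7 2 5 4 3 6 8)
  after r: (1 3 7 6 5)(2 4)
  after f: (1 6 4 5 7 8)(2 3)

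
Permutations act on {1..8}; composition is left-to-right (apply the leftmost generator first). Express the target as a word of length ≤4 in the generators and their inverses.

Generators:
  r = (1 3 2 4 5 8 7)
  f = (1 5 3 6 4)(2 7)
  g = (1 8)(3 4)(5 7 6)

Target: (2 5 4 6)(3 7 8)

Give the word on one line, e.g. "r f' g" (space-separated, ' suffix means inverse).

  after g': (1 8)(3 4)(5 6 7)
  after f': (1 8 4 5 3 6 2 7)
  after g': (2 5 4 6)(3 7 8)

g' f' g'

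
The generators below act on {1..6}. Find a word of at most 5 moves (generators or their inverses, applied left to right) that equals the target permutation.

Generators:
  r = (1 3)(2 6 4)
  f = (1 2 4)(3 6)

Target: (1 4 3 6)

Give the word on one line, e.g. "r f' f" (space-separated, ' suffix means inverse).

  after r: (1 3)(2 6 4)
  after r: (2 4 6)
  after f': (1 4 3 6)

r r f'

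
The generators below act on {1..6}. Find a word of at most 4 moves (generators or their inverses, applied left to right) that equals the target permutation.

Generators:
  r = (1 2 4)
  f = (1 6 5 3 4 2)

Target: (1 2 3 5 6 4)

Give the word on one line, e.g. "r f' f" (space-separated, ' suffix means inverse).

r' r' f' r'

  after r': (1 4 2)
  after r': (1 2 4)
  after f': (1 4 2 3 5 6)
  after r': (1 2 3 5 6 4)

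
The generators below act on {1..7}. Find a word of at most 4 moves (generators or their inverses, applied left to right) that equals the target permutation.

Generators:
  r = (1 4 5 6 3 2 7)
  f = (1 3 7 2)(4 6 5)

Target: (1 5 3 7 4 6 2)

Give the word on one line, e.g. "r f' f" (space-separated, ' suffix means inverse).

r r

  after r: (1 4 5 6 3 2 7)
  after r: (1 5 3 7 4 6 2)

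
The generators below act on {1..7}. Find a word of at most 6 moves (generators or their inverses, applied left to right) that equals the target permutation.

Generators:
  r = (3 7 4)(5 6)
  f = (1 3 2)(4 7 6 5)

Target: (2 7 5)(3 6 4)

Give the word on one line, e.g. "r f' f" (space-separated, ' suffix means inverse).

r f' r' f

  after r: (3 7 4)(5 6)
  after f': (1 2 3 4)(5 7)
  after r': (1 2 4)(3 7 6 5)
  after f: (2 7 5)(3 6 4)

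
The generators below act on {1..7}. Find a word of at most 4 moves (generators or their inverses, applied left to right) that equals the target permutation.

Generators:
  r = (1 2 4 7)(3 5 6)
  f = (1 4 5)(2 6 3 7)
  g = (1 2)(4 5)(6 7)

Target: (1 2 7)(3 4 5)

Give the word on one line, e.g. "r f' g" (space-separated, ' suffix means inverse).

f' g r f

  after f': (1 5 4)(2 7 3 6)
  after g: (1 4 2 6)(3 7)
  after r: (1 7 5 6 2 3)
  after f: (1 2 7)(3 4 5)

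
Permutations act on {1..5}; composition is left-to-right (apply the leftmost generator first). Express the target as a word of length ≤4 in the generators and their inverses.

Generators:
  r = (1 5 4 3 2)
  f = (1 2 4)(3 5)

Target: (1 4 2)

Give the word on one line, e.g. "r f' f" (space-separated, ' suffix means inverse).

  after f: (1 2 4)(3 5)
  after f: (1 4 2)

f f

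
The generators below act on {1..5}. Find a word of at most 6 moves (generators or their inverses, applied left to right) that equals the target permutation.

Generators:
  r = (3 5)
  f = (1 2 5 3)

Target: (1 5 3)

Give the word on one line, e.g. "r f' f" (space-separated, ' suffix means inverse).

  after f': (1 3 5 2)
  after f': (1 5)(2 3)
  after r: (1 3 2 5)
  after f': (1 5 3)

f' f' r f'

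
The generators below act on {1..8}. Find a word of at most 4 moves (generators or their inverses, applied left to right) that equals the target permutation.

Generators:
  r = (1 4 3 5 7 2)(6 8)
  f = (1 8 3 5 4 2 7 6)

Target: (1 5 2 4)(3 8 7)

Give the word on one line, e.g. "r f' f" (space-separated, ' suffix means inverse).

f' r f f

  after f': (1 6 7 2 4 5 3 8)
  after r: (1 8 4 7)(2 3 6)
  after f: (1 3)(2 5 4 6 7 8)
  after f: (1 5 2 4)(3 8 7)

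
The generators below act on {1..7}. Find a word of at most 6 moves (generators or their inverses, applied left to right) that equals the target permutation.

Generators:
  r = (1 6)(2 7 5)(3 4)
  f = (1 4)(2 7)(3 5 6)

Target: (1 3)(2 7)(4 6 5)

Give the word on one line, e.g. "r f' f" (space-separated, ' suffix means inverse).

f' r r r

  after f': (1 4)(2 7)(3 6 5)
  after r: (1 3)(2 5 4 6)
  after r: (1 4)(3 6 7 5)
  after r: (1 3)(2 7)(4 6 5)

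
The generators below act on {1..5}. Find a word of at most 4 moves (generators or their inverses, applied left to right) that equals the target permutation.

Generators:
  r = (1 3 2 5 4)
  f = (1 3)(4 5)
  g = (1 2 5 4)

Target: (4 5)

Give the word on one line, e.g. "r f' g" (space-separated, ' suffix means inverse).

f' r g'

  after f': (1 3)(4 5)
  after r: (1 2 5)
  after g': (4 5)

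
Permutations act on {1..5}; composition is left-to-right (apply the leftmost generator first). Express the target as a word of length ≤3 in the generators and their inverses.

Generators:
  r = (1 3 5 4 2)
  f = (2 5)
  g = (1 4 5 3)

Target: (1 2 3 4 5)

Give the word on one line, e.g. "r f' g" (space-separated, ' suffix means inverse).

r g' f

  after r: (1 3 5 4 2)
  after g': (1 5)(2 3 4)
  after f: (1 2 3 4 5)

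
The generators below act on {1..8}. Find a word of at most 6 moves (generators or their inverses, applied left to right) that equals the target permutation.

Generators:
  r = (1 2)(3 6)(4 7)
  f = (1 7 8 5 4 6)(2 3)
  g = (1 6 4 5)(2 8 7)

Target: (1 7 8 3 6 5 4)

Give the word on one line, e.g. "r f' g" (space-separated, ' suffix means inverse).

f' f' r f g

  after f': (1 6 4 5 8 7)(2 3)
  after f': (1 4 8)(5 7 6)
  after r: (1 7 3 6 5 4 8 2)
  after f: (1 8 3)(2 7)(4 5 6)
  after g: (1 7 8 3 6 5 4)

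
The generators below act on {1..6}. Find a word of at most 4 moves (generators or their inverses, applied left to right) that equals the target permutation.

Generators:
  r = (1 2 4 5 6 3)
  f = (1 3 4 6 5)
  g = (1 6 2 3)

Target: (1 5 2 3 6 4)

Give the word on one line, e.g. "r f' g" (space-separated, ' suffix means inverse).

f' g

  after f': (1 5 6 4 3)
  after g: (1 5 2 3 6 4)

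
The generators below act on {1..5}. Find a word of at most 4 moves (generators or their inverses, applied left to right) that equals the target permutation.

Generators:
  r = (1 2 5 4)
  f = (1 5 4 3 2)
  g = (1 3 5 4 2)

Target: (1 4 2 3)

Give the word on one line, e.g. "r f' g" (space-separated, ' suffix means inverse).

  after r: (1 2 5 4)
  after g': (1 4 2 3)

r g'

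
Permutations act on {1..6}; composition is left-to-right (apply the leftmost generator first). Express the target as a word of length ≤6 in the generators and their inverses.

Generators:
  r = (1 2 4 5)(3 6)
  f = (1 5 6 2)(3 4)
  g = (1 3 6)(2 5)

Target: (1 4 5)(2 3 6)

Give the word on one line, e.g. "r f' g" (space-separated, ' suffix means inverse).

g r g r r

  after g: (1 3 6)(2 5)
  after r: (1 6 2)(4 5)
  after g: (2 3 6 5 4)
  after r: (1 2 6)
  after r: (1 4 5)(2 3 6)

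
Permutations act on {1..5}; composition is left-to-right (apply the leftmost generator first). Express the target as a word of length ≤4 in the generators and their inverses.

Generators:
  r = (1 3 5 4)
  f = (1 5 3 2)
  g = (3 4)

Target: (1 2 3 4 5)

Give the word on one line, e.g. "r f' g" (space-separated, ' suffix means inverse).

  after r': (1 4 5 3)
  after g': (1 3)(4 5)
  after r': (3 4)
  after f': (1 2 3 4 5)

r' g' r' f'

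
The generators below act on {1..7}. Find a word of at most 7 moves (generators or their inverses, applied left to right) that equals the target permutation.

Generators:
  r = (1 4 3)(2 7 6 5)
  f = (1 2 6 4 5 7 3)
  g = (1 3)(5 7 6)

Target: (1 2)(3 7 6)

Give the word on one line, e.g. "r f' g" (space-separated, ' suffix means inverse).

  after g: (1 3)(5 7 6)
  after r': (1 4)(2 5)
  after f: (1 5 6 4 2 7 3)
  after r': (1 6)(4 5 7)
  after f': (1 2)(3 7 6)

g r' f r' f'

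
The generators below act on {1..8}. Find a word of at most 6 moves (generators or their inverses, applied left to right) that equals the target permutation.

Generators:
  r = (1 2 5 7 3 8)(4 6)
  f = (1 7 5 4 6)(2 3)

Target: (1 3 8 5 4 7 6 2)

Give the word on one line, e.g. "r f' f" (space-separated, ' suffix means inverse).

r' f' r' f f

  after r': (1 8 3 7 5 2)(4 6)
  after f': (1 8 2 6 5 3)
  after r': (1 3 8)(2 4 6)(5 7)
  after f: (1 2 6 3 8 7 4)
  after f: (1 3 8 5 4 7 6 2)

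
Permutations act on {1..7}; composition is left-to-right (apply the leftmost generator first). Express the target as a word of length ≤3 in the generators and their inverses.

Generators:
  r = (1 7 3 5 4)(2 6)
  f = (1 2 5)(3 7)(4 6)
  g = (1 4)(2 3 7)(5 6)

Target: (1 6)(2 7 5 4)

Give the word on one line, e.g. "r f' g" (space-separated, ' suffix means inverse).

  after g: (1 4)(2 3 7)(5 6)
  after f: (1 6)(2 7 5 4)

g f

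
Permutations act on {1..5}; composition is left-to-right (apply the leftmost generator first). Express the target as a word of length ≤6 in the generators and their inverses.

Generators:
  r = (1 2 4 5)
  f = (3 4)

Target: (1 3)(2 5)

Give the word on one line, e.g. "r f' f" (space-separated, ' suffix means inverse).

  after f: (3 4)
  after r': (1 5 4 3 2)
  after r': (1 4 3)(2 5)
  after f': (1 3)(2 5)

f r' r' f'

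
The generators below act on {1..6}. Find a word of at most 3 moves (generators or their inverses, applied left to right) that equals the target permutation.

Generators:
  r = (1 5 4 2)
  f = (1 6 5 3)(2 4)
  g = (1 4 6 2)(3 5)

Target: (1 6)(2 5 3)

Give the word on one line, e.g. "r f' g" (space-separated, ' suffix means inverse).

  after f: (1 6 5 3)(2 4)
  after r': (1 6)(2 5 3)

f r'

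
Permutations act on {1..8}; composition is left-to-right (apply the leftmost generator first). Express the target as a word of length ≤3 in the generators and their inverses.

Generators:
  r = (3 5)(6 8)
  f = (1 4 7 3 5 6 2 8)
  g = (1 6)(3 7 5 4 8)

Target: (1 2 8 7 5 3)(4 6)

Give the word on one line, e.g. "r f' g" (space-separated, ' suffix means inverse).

g' f

  after g': (1 6)(3 8 4 5 7)
  after f: (1 2 8 7 5 3)(4 6)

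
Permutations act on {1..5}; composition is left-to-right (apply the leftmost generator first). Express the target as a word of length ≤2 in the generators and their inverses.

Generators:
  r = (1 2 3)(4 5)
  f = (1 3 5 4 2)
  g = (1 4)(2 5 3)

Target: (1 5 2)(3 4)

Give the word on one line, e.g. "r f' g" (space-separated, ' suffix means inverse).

  after f': (1 2 4 5 3)
  after g: (1 5 2)(3 4)

f' g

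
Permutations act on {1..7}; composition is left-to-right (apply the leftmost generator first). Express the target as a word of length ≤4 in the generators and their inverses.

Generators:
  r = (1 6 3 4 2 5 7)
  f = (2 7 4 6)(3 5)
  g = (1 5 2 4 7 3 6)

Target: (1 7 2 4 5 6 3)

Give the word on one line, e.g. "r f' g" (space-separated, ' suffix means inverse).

g g f

  after g: (1 5 2 4 7 3 6)
  after g: (1 2 7 6 5 4 3)
  after f: (1 7 2 4 5 6 3)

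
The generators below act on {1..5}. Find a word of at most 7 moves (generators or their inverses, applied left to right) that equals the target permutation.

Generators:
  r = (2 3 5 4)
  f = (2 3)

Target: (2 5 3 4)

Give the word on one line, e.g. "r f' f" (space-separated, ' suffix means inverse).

  after r': (2 4 5 3)
  after r': (2 5)(3 4)
  after f': (2 5 3 4)
  after f': (2 5)(3 4)
  after f': (2 5 3 4)

r' r' f' f' f'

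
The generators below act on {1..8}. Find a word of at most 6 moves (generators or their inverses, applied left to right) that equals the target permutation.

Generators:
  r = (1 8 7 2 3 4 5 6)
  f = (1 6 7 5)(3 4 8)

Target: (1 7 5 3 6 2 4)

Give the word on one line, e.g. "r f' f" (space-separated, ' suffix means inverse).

  after f: (1 6 7 5)(3 4 8)
  after r: (2 3 5 8 4 7 6)
  after f': (1 5 4 6 2 8 3 7)
  after f': (1 7 5 3 6 2 4)

f r f' f'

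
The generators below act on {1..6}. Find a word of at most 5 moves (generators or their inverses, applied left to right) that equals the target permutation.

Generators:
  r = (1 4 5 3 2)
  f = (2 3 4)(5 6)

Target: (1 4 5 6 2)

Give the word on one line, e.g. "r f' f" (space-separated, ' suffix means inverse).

  after r': (1 2 3 5 4)
  after f': (1 4)(3 6 5)
  after r': (2 3 6 4)
  after f': (3 5 6)
  after r: (1 4 5 6 2)

r' f' r' f' r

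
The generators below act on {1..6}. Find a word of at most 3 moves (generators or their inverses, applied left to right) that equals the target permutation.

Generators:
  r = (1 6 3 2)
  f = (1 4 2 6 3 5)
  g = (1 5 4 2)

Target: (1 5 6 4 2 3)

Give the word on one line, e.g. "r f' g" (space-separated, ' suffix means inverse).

f r g'

  after f: (1 4 2 6 3 5)
  after r: (1 4)(2 3 5 6)
  after g': (1 5 6 4 2 3)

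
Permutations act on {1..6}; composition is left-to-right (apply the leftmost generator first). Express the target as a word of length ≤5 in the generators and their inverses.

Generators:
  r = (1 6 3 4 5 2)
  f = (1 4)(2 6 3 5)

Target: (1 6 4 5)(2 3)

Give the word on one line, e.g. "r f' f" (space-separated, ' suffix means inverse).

  after r: (1 6 3 4 5 2)
  after f: (1 3)(2 4)(5 6)
  after r': (1 6 4 5)(2 3)

r f r'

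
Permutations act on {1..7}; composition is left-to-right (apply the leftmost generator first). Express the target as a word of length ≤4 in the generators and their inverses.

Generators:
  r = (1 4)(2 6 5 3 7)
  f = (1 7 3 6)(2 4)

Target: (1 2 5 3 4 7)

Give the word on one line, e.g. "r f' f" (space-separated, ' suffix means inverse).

r' r' r' f

  after r': (1 4)(2 7 3 5 6)
  after r': (2 3 6 7 5)
  after r': (1 4)(2 5 7 6 3)
  after f: (1 2 5 3 4 7)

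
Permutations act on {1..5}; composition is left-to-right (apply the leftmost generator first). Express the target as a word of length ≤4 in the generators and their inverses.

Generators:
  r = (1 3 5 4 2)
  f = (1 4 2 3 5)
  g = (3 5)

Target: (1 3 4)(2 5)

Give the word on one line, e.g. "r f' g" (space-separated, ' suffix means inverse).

  after r: (1 3 5 4 2)
  after r: (1 5 2 3 4)
  after g': (1 3 4)(2 5)

r r g'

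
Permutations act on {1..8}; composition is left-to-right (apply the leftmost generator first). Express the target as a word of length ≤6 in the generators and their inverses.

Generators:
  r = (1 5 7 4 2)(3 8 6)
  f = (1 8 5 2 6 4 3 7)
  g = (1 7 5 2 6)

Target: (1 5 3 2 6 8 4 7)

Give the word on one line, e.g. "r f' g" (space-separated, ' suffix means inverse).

f r f' f'

  after f: (1 8 5 2 6 4 3 7)
  after r: (1 6 2 3 4 8 7 5)
  after f': (1 2 4)(3 6 5 7 8)
  after f': (1 5 3 2 6 8 4 7)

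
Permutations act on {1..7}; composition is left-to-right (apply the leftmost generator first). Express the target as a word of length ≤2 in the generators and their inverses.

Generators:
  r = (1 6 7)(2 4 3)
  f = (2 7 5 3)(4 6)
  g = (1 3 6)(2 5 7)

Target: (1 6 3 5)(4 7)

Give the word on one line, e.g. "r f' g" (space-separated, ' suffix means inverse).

f' r

  after f': (2 3 5 7)(4 6)
  after r: (1 6 3 5)(4 7)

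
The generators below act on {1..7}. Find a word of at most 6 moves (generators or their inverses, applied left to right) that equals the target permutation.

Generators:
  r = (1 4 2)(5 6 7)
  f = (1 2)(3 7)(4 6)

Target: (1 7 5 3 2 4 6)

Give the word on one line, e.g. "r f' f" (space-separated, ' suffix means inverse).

  after f: (1 2)(3 7)(4 6)
  after r': (1 4 5 7 3 6)
  after f: (1 6 2)(3 4 5)
  after r: (1 7 5 3 2 4 6)

f r' f r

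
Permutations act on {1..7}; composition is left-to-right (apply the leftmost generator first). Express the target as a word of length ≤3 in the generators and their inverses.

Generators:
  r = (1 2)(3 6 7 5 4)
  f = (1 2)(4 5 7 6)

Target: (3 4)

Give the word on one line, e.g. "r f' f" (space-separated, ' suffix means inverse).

r f

  after r: (1 2)(3 6 7 5 4)
  after f: (3 4)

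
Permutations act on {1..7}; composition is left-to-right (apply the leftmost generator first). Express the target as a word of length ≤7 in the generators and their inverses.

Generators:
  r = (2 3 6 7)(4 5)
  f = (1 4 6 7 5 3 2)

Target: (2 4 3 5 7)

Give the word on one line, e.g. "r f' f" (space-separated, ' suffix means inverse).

f' f' f' r' f'

  after f': (1 2 3 5 7 6 4)
  after f': (1 3 7 4 2 5 6)
  after f': (1 5 4 3 6 2 7)
  after r': (1 4 2 6 7)
  after f': (2 4 3 5 7)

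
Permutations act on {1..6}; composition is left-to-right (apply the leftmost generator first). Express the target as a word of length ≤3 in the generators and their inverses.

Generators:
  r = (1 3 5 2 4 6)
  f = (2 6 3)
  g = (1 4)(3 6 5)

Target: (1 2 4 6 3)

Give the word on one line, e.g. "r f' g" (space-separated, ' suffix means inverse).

  after g: (1 4)(3 6 5)
  after r: (1 6 2 4 3)
  after f': (1 2 4 6 3)

g r f'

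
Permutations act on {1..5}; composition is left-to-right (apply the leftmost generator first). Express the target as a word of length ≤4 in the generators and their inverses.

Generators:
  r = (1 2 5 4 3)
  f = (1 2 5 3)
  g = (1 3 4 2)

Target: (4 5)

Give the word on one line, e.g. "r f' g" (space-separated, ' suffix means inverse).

g r

  after g: (1 3 4 2)
  after r: (4 5)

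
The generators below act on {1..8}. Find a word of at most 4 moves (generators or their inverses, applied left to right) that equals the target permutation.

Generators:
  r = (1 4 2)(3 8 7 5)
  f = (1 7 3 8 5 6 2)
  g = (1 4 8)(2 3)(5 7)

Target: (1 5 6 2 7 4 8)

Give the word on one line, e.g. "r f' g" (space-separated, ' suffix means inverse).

  after f: (1 7 3 8 5 6 2)
  after r: (1 5 6)(2 4)(3 7 8)
  after g: (1 7)(2 8)(3 5 6 4)
  after r: (1 5 6 2 7 4 8)

f r g r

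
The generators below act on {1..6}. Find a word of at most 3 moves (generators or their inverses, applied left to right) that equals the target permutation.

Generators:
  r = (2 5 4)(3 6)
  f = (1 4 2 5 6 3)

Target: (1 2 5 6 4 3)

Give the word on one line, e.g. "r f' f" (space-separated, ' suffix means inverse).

r' f f

  after r': (2 4 5)(3 6)
  after f: (1 4 6)
  after f: (1 2 5 6 4 3)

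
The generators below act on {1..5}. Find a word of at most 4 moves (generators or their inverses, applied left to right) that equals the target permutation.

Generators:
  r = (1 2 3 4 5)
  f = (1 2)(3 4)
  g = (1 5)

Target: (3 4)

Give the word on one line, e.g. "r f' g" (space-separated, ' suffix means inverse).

  after r': (1 5 4 3 2)
  after g': (2 5 4 3)
  after r: (1 2)
  after f: (3 4)

r' g' r f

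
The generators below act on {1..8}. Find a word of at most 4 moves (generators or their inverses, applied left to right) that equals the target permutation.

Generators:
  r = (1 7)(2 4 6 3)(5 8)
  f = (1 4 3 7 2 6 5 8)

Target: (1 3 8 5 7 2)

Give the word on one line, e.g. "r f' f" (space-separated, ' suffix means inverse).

  after r': (1 7)(2 3 6 4)(5 8)
  after f: (1 2 7 4 6 3 5)
  after r': (1 3 8 5 7 2)

r' f r'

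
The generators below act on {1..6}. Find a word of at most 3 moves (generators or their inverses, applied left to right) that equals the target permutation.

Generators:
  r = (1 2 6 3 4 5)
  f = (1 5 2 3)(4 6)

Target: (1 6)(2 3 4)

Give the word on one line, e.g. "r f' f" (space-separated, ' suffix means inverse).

f' r f'

  after f': (1 3 2 5)(4 6)
  after r: (1 4 3 6 5 2)
  after f': (1 6)(2 3 4)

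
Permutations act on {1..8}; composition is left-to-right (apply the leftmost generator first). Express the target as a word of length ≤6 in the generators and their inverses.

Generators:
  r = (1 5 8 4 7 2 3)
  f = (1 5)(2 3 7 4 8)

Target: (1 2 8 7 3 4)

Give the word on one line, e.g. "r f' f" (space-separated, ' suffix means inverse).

r' r' r' f' r'

  after r': (1 3 2 7 4 8 5)
  after r': (1 2 4 5 3 7 8)
  after r': (1 7 5 2 8 3 4)
  after f': (1 3 7)(2 4 5 8)
  after r': (1 2 8 7 3 4)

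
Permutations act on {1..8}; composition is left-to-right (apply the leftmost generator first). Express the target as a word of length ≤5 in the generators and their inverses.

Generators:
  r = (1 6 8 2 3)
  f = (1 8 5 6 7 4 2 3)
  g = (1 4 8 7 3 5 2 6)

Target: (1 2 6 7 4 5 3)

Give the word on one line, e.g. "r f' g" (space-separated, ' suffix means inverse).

r g' r f'

  after r: (1 6 8 2 3)
  after g': (1 2 7 8 5 3 6 4)
  after r: (1 3 8 5)(2 7)(4 6)
  after f': (1 2 6 7 4 5 3)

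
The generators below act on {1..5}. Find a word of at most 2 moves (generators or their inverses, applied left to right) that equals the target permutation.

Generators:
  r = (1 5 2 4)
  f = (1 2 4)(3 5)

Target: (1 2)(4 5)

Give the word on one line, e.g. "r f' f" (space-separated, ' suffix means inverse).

  after r: (1 5 2 4)
  after r: (1 2)(4 5)

r r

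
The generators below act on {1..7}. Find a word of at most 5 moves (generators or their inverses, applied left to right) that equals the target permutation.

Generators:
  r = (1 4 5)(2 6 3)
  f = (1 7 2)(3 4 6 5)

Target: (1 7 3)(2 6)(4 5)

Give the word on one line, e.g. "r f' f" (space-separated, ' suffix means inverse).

r f' r f'

  after r: (1 4 5)(2 6 3)
  after f': (1 3 7)(2 4 6 5)
  after r: (1 2 5 6)(3 7 4)
  after f': (1 7 3)(2 6)(4 5)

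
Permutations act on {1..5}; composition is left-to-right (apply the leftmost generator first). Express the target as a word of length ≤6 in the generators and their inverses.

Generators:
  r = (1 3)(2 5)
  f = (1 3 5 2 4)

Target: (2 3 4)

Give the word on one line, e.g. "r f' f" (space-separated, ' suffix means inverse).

  after f: (1 3 5 2 4)
  after r': (2 4 3)
  after f: (1 3 4 5 2)
  after r': (2 3 4)

f r' f r'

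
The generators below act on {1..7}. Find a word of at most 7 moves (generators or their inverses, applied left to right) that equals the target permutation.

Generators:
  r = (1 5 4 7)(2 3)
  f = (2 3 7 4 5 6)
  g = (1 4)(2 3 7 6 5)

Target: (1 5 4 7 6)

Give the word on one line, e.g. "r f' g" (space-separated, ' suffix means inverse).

  after f': (2 6 5 4 7 3)
  after f': (2 5 7)(3 6 4)
  after r: (1 5)(2 4)(3 6 7)
  after f: (1 6 4 3 2 5)
  after g: (1 5 4 7 6)

f' f' r f g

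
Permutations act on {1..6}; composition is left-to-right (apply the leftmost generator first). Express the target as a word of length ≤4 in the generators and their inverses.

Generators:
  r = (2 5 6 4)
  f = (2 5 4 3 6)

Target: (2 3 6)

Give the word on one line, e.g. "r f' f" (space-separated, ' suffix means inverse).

r' f' r f'

  after r': (2 4 6 5)
  after f': (2 5 6)(3 4)
  after r: (2 6 5 4 3)
  after f': (2 3 6)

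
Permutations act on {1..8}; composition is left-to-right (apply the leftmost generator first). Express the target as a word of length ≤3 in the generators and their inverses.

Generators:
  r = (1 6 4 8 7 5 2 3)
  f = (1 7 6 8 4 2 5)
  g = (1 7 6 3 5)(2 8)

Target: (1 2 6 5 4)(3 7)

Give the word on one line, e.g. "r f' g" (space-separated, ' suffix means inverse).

  after r': (1 3 2 5 7 8 4 6)
  after g: (1 5 6 7 2)(3 8 4)
  after r: (1 2 6 5 4)(3 7)

r' g r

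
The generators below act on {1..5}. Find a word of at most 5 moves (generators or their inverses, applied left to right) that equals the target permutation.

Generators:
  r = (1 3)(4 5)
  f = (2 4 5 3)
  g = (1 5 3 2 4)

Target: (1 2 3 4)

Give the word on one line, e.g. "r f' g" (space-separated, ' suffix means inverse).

g g f r'

  after g: (1 5 3 2 4)
  after g: (1 3 4 5 2)
  after f: (1 2)(3 5 4)
  after r': (1 2 3 4)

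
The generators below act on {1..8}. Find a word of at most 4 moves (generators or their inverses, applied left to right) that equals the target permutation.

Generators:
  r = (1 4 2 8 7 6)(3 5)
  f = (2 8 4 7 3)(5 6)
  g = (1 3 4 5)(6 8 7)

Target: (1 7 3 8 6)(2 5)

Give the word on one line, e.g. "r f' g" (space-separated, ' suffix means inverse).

  after f': (2 3 7 4 8)(5 6)
  after f': (2 7 8 3 4)
  after r: (1 4 8 5 3 2 6)
  after f: (1 7 3 8 6)(2 5)

f' f' r f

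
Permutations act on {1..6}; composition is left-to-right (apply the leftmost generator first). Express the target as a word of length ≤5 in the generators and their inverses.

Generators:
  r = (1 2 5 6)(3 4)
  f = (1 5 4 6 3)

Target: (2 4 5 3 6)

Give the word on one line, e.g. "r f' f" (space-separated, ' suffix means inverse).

r r f'

  after r: (1 2 5 6)(3 4)
  after r: (1 5)(2 6)
  after f': (2 4 5 3 6)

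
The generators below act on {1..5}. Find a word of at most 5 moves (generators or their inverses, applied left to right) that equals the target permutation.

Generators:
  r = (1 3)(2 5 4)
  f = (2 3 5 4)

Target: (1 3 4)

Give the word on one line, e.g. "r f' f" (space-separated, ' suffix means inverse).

r' r' f r

  after r': (1 3)(2 4 5)
  after r': (2 5 4)
  after f: (2 4 3 5)
  after r: (1 3 4)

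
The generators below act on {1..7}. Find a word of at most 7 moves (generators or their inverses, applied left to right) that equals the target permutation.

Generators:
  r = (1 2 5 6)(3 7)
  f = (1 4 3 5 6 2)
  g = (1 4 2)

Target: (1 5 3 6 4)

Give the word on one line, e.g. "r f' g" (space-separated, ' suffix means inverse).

g r' r' f f

  after g: (1 4 2)
  after r': (1 4)(2 6 5)(3 7)
  after r': (1 4 6 2 5)
  after f: (1 3 5 4 2 6)
  after f: (1 5 3 6 4)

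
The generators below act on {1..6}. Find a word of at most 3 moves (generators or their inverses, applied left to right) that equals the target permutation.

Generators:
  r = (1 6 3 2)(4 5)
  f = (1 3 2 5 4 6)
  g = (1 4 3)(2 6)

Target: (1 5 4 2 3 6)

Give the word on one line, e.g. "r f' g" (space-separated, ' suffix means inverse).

  after g: (1 4 3)(2 6)
  after r: (1 5 4 2 3 6)

g r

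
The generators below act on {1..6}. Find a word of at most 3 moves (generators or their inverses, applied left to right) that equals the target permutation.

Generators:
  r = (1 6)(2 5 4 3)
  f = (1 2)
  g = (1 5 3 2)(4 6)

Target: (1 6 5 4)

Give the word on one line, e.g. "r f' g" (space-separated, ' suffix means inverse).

f g r'

  after f: (1 2)
  after g: (2 5 3)(4 6)
  after r': (1 6 5 4)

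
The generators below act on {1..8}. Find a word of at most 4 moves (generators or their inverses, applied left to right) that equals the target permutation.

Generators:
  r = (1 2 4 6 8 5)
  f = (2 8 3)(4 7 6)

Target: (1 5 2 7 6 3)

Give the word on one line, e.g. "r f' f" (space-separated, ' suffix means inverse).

  after f: (2 8 3)(4 7 6)
  after r': (1 5 8 3)(2 6)(4 7)
  after f': (1 5 2 7 6 3)

f r' f'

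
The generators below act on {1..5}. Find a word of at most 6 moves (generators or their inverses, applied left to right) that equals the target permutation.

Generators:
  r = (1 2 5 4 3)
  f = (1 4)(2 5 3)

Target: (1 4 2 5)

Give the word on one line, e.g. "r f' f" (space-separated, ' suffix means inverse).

  after r': (1 3 4 5 2)
  after f': (1 5 3)(2 4)
  after r: (1 4 5)(2 3)
  after f: (3 5 4)
  after f: (1 4 2 5)

r' f' r f f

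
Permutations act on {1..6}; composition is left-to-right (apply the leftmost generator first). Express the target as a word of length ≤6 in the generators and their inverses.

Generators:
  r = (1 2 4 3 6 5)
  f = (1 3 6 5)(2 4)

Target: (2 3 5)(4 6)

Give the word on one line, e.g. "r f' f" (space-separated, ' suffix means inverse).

r' r' r' f'

  after r': (1 5 6 3 4 2)
  after r': (1 6 4)(2 5 3)
  after r': (1 3)(2 6)(4 5)
  after f': (2 3 5)(4 6)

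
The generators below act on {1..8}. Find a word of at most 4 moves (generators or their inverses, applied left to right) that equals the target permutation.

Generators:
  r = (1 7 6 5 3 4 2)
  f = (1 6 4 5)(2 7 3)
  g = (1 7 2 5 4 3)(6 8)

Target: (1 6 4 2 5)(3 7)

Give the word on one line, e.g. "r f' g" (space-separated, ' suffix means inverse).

r' g g f'

  after r': (1 2 4 3 5 6 7)
  after g: (1 5 8 6 2 3 4)
  after g: (1 4 7 2)(5 6)
  after f': (1 6 4 2 5)(3 7)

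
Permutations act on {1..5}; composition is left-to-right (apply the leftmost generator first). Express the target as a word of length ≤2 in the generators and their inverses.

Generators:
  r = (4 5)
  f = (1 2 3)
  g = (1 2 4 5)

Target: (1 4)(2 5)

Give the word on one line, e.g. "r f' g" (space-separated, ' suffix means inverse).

g' g'

  after g': (1 5 4 2)
  after g': (1 4)(2 5)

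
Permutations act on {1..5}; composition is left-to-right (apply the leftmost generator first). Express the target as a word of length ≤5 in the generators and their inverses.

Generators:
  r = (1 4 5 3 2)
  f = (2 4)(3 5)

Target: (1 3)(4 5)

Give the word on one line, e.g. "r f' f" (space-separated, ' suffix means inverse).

  after f: (2 4)(3 5)
  after r': (1 2)(3 4)
  after r': (1 3)(4 5)

f r' r'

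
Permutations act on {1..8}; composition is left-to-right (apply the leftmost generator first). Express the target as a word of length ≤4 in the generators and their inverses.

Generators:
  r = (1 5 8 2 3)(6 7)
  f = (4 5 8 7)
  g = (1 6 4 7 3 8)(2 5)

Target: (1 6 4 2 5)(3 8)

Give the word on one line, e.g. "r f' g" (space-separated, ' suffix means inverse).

  after f: (4 5 8 7)
  after g: (1 6 4 2 5)(3 8)

f g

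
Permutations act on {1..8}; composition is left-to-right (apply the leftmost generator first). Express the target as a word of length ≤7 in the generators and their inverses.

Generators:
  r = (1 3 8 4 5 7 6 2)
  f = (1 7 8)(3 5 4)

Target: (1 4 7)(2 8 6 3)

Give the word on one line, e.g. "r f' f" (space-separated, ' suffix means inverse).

  after r': (1 2 6 7 5 4 8 3)
  after f: (1 2 6 8 5 3 7 4)
  after r: (3 6 4)(5 8 7)
  after r: (1 3 2)(4 8 6 5)
  after f': (1 4 7)(2 8 6 3)

r' f r r f'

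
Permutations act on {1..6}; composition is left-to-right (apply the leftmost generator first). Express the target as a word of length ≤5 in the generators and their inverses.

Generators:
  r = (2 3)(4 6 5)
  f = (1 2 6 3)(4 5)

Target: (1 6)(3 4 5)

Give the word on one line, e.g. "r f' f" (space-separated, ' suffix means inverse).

f f f r f

  after f: (1 2 6 3)(4 5)
  after f: (1 6)(2 3)
  after f: (1 3 6 2)(4 5)
  after r: (1 2)(3 5 6)
  after f: (1 6)(3 4 5)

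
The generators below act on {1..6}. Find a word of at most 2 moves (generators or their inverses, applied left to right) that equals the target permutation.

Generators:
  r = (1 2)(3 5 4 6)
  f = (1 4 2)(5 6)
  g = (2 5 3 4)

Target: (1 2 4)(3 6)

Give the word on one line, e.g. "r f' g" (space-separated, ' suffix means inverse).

g r

  after g: (2 5 3 4)
  after r: (1 2 4)(3 6)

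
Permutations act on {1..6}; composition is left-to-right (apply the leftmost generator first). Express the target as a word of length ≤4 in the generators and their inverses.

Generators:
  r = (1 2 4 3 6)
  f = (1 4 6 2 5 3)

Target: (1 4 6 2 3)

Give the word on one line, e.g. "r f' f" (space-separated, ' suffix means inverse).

  after f: (1 4 6 2 5 3)
  after r': (1 2 5 4 3 6)
  after r': (2 5)
  after f: (1 4 6 2 3)

f r' r' f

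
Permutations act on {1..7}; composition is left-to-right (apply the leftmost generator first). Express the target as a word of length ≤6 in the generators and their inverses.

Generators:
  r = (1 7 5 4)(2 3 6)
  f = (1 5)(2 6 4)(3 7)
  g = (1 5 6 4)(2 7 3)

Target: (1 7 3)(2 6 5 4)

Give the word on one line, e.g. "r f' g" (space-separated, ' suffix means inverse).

f r r r

  after f: (1 5)(2 6 4)(3 7)
  after r: (1 4 3 5 7 6)
  after r: (2 3 4 6 7)
  after r: (1 7 3)(2 6 5 4)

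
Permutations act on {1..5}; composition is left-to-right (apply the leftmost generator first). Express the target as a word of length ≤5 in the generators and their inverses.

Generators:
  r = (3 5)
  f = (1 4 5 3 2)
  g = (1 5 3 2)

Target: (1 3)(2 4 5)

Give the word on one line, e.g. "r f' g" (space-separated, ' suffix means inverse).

  after g: (1 5 3 2)
  after r: (1 3 2)
  after r: (1 5 3 2)
  after f: (1 3)(2 4 5)

g r r f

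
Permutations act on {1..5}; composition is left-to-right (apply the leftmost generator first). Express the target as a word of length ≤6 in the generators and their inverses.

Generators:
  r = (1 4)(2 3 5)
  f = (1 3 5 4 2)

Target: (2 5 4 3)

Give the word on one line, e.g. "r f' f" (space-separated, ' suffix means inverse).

f' f' r r r

  after f': (1 2 4 5 3)
  after f': (1 4 3 2 5)
  after r: (4 5)
  after r: (1 4 2 3 5)
  after r: (2 5 4 3)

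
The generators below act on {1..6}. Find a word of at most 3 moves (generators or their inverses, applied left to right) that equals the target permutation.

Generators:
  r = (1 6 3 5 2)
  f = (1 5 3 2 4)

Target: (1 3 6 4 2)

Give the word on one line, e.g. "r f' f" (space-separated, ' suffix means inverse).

r' f'

  after r': (1 2 5 3 6)
  after f': (1 3 6 4 2)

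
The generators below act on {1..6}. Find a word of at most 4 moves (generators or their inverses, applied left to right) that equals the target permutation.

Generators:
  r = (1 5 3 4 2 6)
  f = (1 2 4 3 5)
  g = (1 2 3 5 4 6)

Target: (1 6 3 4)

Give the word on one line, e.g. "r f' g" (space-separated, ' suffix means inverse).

g' f

  after g': (1 6 4 5 3 2)
  after f: (1 6 3 4)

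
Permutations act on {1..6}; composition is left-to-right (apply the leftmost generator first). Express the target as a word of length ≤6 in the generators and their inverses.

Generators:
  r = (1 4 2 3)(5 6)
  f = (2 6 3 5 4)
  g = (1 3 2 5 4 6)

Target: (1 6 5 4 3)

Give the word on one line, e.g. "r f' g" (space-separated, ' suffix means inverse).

  after f': (2 4 5 3 6)
  after g: (1 3)(2 6 5)
  after r': (1 2 5 4)
  after f': (1 4)(2 3 6)
  after g: (1 6 5 4 3)

f' g r' f' g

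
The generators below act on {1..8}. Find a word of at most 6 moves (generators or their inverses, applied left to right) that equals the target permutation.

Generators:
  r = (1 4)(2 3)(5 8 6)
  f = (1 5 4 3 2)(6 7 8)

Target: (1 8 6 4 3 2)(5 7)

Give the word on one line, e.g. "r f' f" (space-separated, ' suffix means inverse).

f r' f r' f

  after f: (1 5 4 3 2)(6 7 8)
  after r': (1 6 7 5)(2 4)
  after f: (1 7 4)(2 3)(6 8)
  after r': (1 7)(5 6)
  after f: (1 8 6 4 3 2)(5 7)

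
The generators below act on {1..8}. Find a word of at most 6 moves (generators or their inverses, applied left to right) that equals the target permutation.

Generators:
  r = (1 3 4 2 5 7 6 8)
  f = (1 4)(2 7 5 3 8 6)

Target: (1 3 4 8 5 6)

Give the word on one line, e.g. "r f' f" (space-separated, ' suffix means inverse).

  after r: (1 3 4 2 5 7 6 8)
  after f: (1 8 4 7 2 3)
  after r: (2 4 6 8)(5 7)
  after r: (1 3 4 8 5 6)

r f r r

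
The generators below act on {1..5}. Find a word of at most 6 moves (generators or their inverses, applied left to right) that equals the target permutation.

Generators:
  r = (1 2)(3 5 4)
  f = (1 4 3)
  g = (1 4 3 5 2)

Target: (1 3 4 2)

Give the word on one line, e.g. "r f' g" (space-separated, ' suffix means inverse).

f g' g' r' f'

  after f: (1 4 3)
  after g': (2 5 3)
  after g': (1 2 3 5 4)
  after r': (2 4)
  after f': (1 3 4 2)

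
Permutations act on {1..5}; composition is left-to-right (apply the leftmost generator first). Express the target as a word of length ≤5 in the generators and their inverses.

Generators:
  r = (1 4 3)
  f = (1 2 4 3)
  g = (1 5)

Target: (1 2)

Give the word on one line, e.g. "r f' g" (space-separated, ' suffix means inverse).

r f f f

  after r: (1 4 3)
  after f: (1 3 2 4)
  after f: (2 3 4)
  after f: (1 2)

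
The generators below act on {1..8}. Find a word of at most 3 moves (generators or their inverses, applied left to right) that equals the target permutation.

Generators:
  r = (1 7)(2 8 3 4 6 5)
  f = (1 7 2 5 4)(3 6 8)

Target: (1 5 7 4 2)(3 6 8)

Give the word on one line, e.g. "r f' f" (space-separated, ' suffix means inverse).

f' f'

  after f': (1 4 5 2 7)(3 8 6)
  after f': (1 5 7 4 2)(3 6 8)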